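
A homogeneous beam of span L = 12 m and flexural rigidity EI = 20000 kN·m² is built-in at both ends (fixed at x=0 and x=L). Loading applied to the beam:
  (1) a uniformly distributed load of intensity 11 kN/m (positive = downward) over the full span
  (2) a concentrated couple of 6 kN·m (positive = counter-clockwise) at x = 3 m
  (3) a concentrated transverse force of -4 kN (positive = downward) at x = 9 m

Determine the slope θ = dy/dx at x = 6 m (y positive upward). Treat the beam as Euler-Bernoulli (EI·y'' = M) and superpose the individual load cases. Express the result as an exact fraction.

Load 1 — uniform load w=11 kN/m over full span:
  θ_1 = -wx(L-x)(L-2x)/(12EI) = -11·6·(12-6)·(12-2·6)/(12·20000) = 0 rad
Load 2 — applied couple M₀=6 kN·m at a=3 m (b=L-a=9):
  θ_2 = (R_Ax²/2 - M_Ax - M₀(x-a))/EI  [x>a] with R_A=9/16, M_A=-9/8 = ((9/16)·6²/2 - (-9/8)·6 - 6·(6-3))/20000 = -9/160000 rad
Load 3 — point force P=-4 kN at a=9 m (b=L-a=3):
  θ_3 = -Pb²x(2aL-(3a+b)x)/(2L³EI)  [x≤a] = -(-4)·3²·6·(2·9·12-(3·9+3)·6)/(2·12³·20000) = 9/80000 rad
Superposition: θ = Σ θ_i = 9/160000 rad ≈ 0.000056 rad

θ(6) = 9/160000 rad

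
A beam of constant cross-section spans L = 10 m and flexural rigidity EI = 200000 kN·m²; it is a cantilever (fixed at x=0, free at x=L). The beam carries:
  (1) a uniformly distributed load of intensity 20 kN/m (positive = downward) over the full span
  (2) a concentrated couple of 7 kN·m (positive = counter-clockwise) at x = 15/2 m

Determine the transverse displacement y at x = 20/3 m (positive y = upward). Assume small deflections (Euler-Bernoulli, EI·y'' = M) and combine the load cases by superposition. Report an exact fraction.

Load 1 — uniform load w=20 kN/m over full span:
  y_1 = -wx²(x²-4Lx+6L²)/(24EI) = -20·(20/3)²·((20/3)²-4·10·(20/3)+6·10²)/(24·200000) = -17/243 m
Load 2 — applied couple M₀=7 kN·m at a=15/2 m (b=L-a=5/2):
  y_2 = M₀x²/(2EI)  [x≤a] = 7·(20/3)²/(2·200000) = 7/9000 m
Superposition: y = Σ y_i = -16811/243000 m ≈ -0.069181 m

y(20/3) = -16811/243000 m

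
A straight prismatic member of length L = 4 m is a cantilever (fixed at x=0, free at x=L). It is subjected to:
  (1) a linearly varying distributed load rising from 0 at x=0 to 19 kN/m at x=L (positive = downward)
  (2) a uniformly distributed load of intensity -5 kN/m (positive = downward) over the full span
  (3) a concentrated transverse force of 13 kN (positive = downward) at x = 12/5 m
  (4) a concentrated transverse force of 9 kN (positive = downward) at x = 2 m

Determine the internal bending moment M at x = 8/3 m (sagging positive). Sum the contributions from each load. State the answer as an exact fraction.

Load 1 — triangular load w₀=19 kN/m (0→w₀ over full span):
  M_1 = w₀Lx/2 - w₀L²/3 - w₀x³/(6L) = 19·4·(8/3)/2 - 19·4²/3 - 19·(8/3)³/(6·4) = -1216/81 kN·m
Load 2 — uniform load w=-5 kN/m over full span:
  M_2 = -w(L-x)²/2 = -(-5)·(4-(8/3))²/2 = 40/9 kN·m
Load 3 — point force P=13 kN at a=12/5 m (b=L-a=8/5):
  M_3 = 0  [x>a] = 0 kN·m
Load 4 — point force P=9 kN at a=2 m (b=L-a=2):
  M_4 = 0  [x>a] = 0 kN·m
Superposition: M = Σ M_i = -856/81 kN·m ≈ -10.567901 kN·m

M(8/3) = -856/81 kN·m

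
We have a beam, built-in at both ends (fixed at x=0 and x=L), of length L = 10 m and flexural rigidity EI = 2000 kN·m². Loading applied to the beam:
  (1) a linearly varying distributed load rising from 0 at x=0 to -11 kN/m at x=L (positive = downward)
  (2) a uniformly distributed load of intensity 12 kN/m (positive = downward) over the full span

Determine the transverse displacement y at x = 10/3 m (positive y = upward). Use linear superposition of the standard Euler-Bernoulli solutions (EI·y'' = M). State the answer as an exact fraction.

Load 1 — triangular load w₀=-11 kN/m (0→w₀ over full span):
  y_1 = -w₀x²(L-x)²(x+2L)/(120LEI) = -(-11)·(10/3)²·(10-(10/3))²·((10/3)+2·10)/(120·10·2000) = 77/1458 m
Load 2 — uniform load w=12 kN/m over full span:
  y_2 = -wx²(L-x)²/(24EI) = -12·(10/3)²·(10-(10/3))²/(24·2000) = -10/81 m
Superposition: y = Σ y_i = -103/1458 m ≈ -0.070645 m

y(10/3) = -103/1458 m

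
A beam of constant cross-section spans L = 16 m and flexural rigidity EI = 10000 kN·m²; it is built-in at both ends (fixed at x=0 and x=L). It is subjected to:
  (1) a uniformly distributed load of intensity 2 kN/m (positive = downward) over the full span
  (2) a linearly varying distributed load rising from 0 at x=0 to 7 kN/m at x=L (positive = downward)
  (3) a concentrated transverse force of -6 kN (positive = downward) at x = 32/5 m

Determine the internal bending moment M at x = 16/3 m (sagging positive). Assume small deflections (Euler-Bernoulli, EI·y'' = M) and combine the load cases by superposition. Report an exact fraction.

M(16/3) = 264416/10125 kN·m

Load 1 — uniform load w=2 kN/m over full span:
  M_1 = wLx/2 - wL²/12 - wx²/2 = 2·16·(16/3)/2 - 2·16²/12 - 2·(16/3)²/2 = 128/9 kN·m
Load 2 — triangular load w₀=7 kN/m (0→w₀ over full span):
  M_2 = 3w₀Lx/20 - w₀L²/30 - w₀x³/(6L) = 3·7·16·(16/3)/20 - 7·16²/30 - 7·(16/3)³/(6·16) = 7616/405 kN·m
Load 3 — point force P=-6 kN at a=32/5 m (b=L-a=48/5):
  M_3 = Pb²(3a+b)x/L³ - Pab²/L²  [x≤a] = (-6)·(48/5)²·(3·(32/5)+(48/5))·(16/3)/16³ - (-6)·(32/5)·(48/5)²/16² = -864/125 kN·m
Superposition: M = Σ M_i = 264416/10125 kN·m ≈ 26.115160 kN·m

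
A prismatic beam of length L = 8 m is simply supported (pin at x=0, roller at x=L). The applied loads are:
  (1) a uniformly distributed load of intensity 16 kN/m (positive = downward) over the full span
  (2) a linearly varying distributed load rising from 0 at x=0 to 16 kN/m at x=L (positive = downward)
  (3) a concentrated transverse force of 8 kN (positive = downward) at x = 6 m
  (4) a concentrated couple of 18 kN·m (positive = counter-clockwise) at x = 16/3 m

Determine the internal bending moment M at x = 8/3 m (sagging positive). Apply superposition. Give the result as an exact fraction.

Load 1 — uniform load w=16 kN/m over full span:
  M_1 = wx(L-x)/2 = 16·(8/3)·(8-(8/3))/2 = 1024/9 kN·m
Load 2 — triangular load w₀=16 kN/m (0→w₀ over full span):
  M_2 = w₀Lx/6 - w₀x³/(6L) = 16·8·(8/3)/6 - 16·(8/3)³/(6·8) = 4096/81 kN·m
Load 3 — point force P=8 kN at a=6 m (b=L-a=2):
  M_3 = Pbx/L  [x≤a] = 8·2·(8/3)/8 = 16/3 kN·m
Load 4 — applied couple M₀=18 kN·m at a=16/3 m (b=L-a=8/3):
  M_4 = M₀x/L  [x≤a] = 18·(8/3)/8 = 6 kN·m
Superposition: M = Σ M_i = 14230/81 kN·m ≈ 175.679012 kN·m

M(8/3) = 14230/81 kN·m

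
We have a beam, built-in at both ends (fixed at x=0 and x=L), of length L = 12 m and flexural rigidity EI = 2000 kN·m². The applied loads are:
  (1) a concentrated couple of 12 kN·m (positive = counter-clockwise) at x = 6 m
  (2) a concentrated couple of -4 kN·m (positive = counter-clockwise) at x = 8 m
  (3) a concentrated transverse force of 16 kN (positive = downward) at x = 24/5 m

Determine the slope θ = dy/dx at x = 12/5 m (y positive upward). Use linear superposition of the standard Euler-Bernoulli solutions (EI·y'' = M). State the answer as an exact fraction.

Load 1 — applied couple M₀=12 kN·m at a=6 m (b=L-a=6):
  θ_1 = (R_Ax²/2 - M_Ax)/EI  [x≤a] with R_A=3/2, M_A=3 = ((3/2)·(12/5)²/2 - 3·(12/5))/2000 = -9/6250 rad
Load 2 — applied couple M₀=-4 kN·m at a=8 m (b=L-a=4):
  θ_2 = (R_Ax²/2 - M_Ax)/EI  [x≤a] with R_A=-4/9, M_A=-4/3 = ((-4/9)·(12/5)²/2 - (-4/3)·(12/5))/2000 = 3/3125 rad
Load 3 — point force P=16 kN at a=24/5 m (b=L-a=36/5):
  θ_3 = -Pb²x(2aL-(3a+b)x)/(2L³EI)  [x≤a] = -16·(36/5)²·(12/5)·(2·(24/5)·12-(3·(24/5)+(36/5))·(12/5))/(2·12³·2000) = -7128/390625 rad
Superposition: θ = Σ θ_i = -14631/781250 rad ≈ -0.018728 rad

θ(12/5) = -14631/781250 rad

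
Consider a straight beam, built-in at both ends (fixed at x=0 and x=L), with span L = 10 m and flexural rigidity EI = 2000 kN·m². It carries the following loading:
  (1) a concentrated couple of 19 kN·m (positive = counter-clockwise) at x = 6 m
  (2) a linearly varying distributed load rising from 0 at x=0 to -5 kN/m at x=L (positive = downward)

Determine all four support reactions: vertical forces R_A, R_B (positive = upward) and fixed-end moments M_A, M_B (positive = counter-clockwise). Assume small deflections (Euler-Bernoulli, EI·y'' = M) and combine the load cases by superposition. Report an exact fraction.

R_A = -1191/250 kN, M_A = -794/75 kN·m, R_B = -5059/250 kN, M_B = 682/25 kN·m

Load 1 — applied couple M₀=19 kN·m at a=6 m (b=L-a=4):
  R_A = 6M₀ab/L³ = 6·19·6·4/10³ = 342/125 kN
  M_A = M₀b(2a-b)/L² = 19·4·(2·6-4)/10² = 152/25 kN·m
  R_B = -6M₀ab/L³ = -6·19·6·4/10³ = -342/125 kN
  M_B = M₀a(2b-a)/L² = 19·6·(2·4-6)/10² = 57/25 kN·m
Load 2 — triangular load w₀=-5 kN/m (0→w₀ over full span):
  R_A = 3w₀L/20 = 3·(-5)·10/20 = -15/2 kN
  M_A = w₀L²/30 = (-5)·10²/30 = -50/3 kN·m
  R_B = 7w₀L/20 = 7·(-5)·10/20 = -35/2 kN
  M_B = -w₀L²/20 = -(-5)·10²/20 = 25 kN·m
Superposition: R_A = -1191/250 kN, M_A = -794/75 kN·m, R_B = -5059/250 kN, M_B = 682/25 kN·m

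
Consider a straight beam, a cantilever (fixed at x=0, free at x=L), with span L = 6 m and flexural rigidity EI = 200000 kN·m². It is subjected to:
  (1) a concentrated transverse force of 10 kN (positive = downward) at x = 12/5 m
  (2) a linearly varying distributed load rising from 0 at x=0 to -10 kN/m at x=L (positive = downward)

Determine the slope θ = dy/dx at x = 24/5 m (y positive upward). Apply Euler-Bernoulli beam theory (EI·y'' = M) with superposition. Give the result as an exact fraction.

Load 1 — point force P=10 kN at a=12/5 m (b=L-a=18/5):
  θ_1 = -Pa²/(2EI)  [x>a] = -10·(12/5)²/(2·200000) = -9/62500 rad
Load 2 — triangular load w₀=-10 kN/m (0→w₀ over full span):
  θ_2 = (w₀Lx²/4-w₀L²x/3-w₀x⁴/(24L))/EI = ((-10)·6·(24/5)²/4-(-10)·6²·(24/5)/3-(-10)·(24/5)⁴/(24·6))/200000 = 522/390625 rad
Superposition: θ = Σ θ_i = 1863/1562500 rad ≈ 0.001192 rad

θ(24/5) = 1863/1562500 rad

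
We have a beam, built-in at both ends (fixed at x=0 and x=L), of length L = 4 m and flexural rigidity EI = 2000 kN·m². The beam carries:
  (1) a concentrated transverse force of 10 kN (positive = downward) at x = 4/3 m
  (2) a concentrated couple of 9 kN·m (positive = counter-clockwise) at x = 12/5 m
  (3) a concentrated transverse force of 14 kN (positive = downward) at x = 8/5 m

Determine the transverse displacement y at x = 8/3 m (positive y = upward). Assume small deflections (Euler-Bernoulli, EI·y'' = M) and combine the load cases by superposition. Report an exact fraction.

Load 1 — point force P=10 kN at a=4/3 m (b=L-a=8/3):
  y_1 = -Pa²(L-x)²(3bL-(3b+a)(L-x))/(6L³EI)  [x>a] = -10·(4/3)²·(4-(8/3))²·(3·(8/3)·4-(3·(8/3)+(4/3))·(4-(8/3)))/(6·4³·2000) = -44/54675 m
Load 2 — applied couple M₀=9 kN·m at a=12/5 m (b=L-a=8/5):
  y_2 = (R_Ax³/6 - M_Ax²/2 - M₀(x-a)²/2)/EI  [x>a] with R_A=81/25, M_A=72/25 = ((81/25)·(8/3)³/6 - (72/25)·(8/3)²/2 - 9·((8/3)-(12/5))²/2)/2000 = -1/6250 m
Load 3 — point force P=14 kN at a=8/5 m (b=L-a=12/5):
  y_3 = -Pa²(L-x)²(3bL-(3b+a)(L-x))/(6L³EI)  [x>a] = -14·(8/5)²·(4-(8/3))²·(3·(12/5)·4-(3·(12/5)+(8/5))·(4-(8/3)))/(6·4³·2000) = -1792/1265625 m
Superposition: y = Σ y_i = -162703/68343750 m ≈ -0.002381 m

y(8/3) = -162703/68343750 m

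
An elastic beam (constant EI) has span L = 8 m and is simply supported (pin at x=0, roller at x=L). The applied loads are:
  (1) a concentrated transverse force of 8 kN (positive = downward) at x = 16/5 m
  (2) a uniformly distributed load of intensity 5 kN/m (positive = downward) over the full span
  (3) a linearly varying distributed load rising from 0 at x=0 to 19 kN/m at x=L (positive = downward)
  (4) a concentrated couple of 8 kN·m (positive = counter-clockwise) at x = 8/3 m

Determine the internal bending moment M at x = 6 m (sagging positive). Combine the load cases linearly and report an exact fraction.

Load 1 — point force P=8 kN at a=16/5 m (b=L-a=24/5):
  M_1 = Pa(L-x)/L  [x>a] = 8·(16/5)·(8-6)/8 = 32/5 kN·m
Load 2 — uniform load w=5 kN/m over full span:
  M_2 = wx(L-x)/2 = 5·6·(8-6)/2 = 30 kN·m
Load 3 — triangular load w₀=19 kN/m (0→w₀ over full span):
  M_3 = w₀Lx/6 - w₀x³/(6L) = 19·8·6/6 - 19·6³/(6·8) = 133/2 kN·m
Load 4 — applied couple M₀=8 kN·m at a=8/3 m (b=L-a=16/3):
  M_4 = M₀x/L - M₀  [x>a] = 8·6/8 - 8 = -2 kN·m
Superposition: M = Σ M_i = 1009/10 kN·m ≈ 100.900000 kN·m

M(6) = 1009/10 kN·m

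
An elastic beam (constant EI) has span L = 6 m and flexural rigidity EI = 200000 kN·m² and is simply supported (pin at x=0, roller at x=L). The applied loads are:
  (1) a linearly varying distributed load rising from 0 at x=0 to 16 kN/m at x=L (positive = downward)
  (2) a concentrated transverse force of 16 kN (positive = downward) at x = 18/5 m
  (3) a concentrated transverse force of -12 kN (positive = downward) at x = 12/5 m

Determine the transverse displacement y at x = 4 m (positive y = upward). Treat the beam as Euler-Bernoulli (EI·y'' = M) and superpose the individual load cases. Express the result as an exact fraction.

y(4) = -2458/3515625 m

Load 1 — triangular load w₀=16 kN/m (0→w₀ over full span):
  y_1 = -w₀x(7L⁴-10L²x²+3x⁴)/(360LEI) = -16·4·(7·6⁴-10·6²·4²+3·4⁴)/(360·6·200000) = -17/28125 m
Load 2 — point force P=16 kN at a=18/5 m (b=L-a=12/5):
  y_2 = -Pa(L-x)(2Lx-a²-x²)/(6LEI)  [x>a] = -16·(18/5)·(6-4)·(2·6·4-(18/5)²-4²)/(6·6·200000) = -119/390625 m
Load 3 — point force P=-12 kN at a=12/5 m (b=L-a=18/5):
  y_3 = -Pa(L-x)(2Lx-a²-x²)/(6LEI)  [x>a] = -(-12)·(12/5)·(6-4)·(2·6·4-(12/5)²-4²)/(6·6·200000) = 82/390625 m
Superposition: y = Σ y_i = -2458/3515625 m ≈ -0.000699 m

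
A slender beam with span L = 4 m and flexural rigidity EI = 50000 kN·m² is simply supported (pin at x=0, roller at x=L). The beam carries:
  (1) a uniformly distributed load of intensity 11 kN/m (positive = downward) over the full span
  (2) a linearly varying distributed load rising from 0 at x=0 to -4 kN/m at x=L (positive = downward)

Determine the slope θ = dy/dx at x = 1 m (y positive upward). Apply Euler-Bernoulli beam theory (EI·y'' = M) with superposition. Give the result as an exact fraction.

θ(1) = -5933/18000000 rad

Load 1 — uniform load w=11 kN/m over full span:
  θ_1 = -w(L³-6Lx²+4x³)/(24EI) = -11·(4³-6·4·1²+4·1³)/(24·50000) = -121/300000 rad
Load 2 — triangular load w₀=-4 kN/m (0→w₀ over full span):
  θ_2 = -w₀(7L⁴-30L²x²+15x⁴)/(360LEI) = -(-4)·(7·4⁴-30·4²·1²+15·1⁴)/(360·4·50000) = 1327/18000000 rad
Superposition: θ = Σ θ_i = -5933/18000000 rad ≈ -0.000330 rad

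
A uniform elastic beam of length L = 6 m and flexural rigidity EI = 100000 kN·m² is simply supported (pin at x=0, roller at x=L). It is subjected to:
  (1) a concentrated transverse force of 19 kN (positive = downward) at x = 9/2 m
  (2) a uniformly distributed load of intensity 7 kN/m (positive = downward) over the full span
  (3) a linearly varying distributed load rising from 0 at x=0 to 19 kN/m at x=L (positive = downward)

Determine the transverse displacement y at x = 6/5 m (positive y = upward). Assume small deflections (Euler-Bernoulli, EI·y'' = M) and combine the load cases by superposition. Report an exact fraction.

Load 1 — point force P=19 kN at a=9/2 m (b=L-a=3/2):
  y_1 = -Pbx(L²-b²-x²)/(6LEI)  [x≤a] = -19·(3/2)·(6/5)·(6²-(3/2)²-(6/5)²)/(6·6·100000) = -61389/200000000 m
Load 2 — uniform load w=7 kN/m over full span:
  y_2 = -wx(L³-2Lx²+x³)/(24EI) = -7·(6/5)·(6³-2·6·(6/5)²+(6/5)³)/(24·100000) = -5481/7812500 m
Load 3 — triangular load w₀=19 kN/m (0→w₀ over full span):
  y_3 = -w₀x(7L⁴-10L²x²+3x⁴)/(360LEI) = -19·(6/5)·(7·6⁴-10·6²·(6/5)²+3·(6/5)⁴)/(360·6·100000) = -44118/48828125 m
Superposition: y = Σ y_i = -47801241/25000000000 m ≈ -0.001912 m

y(6/5) = -47801241/25000000000 m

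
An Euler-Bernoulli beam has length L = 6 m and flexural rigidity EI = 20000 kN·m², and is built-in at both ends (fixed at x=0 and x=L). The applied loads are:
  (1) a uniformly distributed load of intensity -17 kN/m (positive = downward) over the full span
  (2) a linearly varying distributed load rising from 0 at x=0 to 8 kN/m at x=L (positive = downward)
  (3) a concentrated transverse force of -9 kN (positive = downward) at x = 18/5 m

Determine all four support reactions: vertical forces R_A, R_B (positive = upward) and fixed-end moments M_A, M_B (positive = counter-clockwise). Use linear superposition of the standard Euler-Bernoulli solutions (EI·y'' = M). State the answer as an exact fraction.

R_A = -5871/125 kN, M_A = -5823/125 kN·m, R_B = -5004/125 kN, M_B = 5547/125 kN·m

Load 1 — uniform load w=-17 kN/m over full span:
  R_A = wL/2 = (-17)·6/2 = -51 kN
  M_A = wL²/12 = (-17)·6²/12 = -51 kN·m
  R_B = wL/2 = (-17)·6/2 = -51 kN
  M_B = -wL²/12 = -(-17)·6²/12 = 51 kN·m
Load 2 — triangular load w₀=8 kN/m (0→w₀ over full span):
  R_A = 3w₀L/20 = 3·8·6/20 = 36/5 kN
  M_A = w₀L²/30 = 8·6²/30 = 48/5 kN·m
  R_B = 7w₀L/20 = 7·8·6/20 = 84/5 kN
  M_B = -w₀L²/20 = -8·6²/20 = -72/5 kN·m
Load 3 — point force P=-9 kN at a=18/5 m (b=L-a=12/5):
  R_A = Pb²(3a+b)/L³ = (-9)·(12/5)²·(3·(18/5)+(12/5))/6³ = -396/125 kN
  M_A = Pab²/L² = (-9)·(18/5)·(12/5)²/6² = -648/125 kN·m
  R_B = Pa²(a+3b)/L³ = (-9)·(18/5)²·((18/5)+3·(12/5))/6³ = -729/125 kN
  M_B = -Pa²b/L² = -(-9)·(18/5)²·(12/5)/6² = 972/125 kN·m
Superposition: R_A = -5871/125 kN, M_A = -5823/125 kN·m, R_B = -5004/125 kN, M_B = 5547/125 kN·m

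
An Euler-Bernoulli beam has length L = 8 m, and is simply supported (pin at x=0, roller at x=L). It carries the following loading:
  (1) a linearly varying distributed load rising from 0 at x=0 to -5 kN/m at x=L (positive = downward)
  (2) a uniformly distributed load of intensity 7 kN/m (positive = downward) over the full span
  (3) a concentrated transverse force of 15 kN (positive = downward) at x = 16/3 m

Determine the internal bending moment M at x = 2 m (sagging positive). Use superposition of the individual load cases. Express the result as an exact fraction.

Load 1 — triangular load w₀=-5 kN/m (0→w₀ over full span):
  M_1 = w₀Lx/6 - w₀x³/(6L) = (-5)·8·2/6 - (-5)·2³/(6·8) = -25/2 kN·m
Load 2 — uniform load w=7 kN/m over full span:
  M_2 = wx(L-x)/2 = 7·2·(8-2)/2 = 42 kN·m
Load 3 — point force P=15 kN at a=16/3 m (b=L-a=8/3):
  M_3 = Pbx/L  [x≤a] = 15·(8/3)·2/8 = 10 kN·m
Superposition: M = Σ M_i = 79/2 kN·m ≈ 39.500000 kN·m

M(2) = 79/2 kN·m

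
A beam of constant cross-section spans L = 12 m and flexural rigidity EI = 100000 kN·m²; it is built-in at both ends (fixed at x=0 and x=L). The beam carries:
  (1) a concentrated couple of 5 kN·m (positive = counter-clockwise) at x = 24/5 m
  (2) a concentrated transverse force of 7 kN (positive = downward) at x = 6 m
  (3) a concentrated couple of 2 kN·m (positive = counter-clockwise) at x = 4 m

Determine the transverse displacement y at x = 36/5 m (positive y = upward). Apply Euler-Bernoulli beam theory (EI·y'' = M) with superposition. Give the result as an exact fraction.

Load 1 — applied couple M₀=5 kN·m at a=24/5 m (b=L-a=36/5):
  y_1 = (R_Ax³/6 - M_Ax²/2 - M₀(x-a)²/2)/EI  [x>a] with R_A=3/5, M_A=3/5 = ((3/5)·(36/5)³/6 - (3/5)·(36/5)²/2 - 5·((36/5)-(24/5))²/2)/100000 = 144/1953125 m
Load 2 — point force P=7 kN at a=6 m (b=L-a=6):
  y_2 = -Pa²(L-x)²(3bL-(3b+a)(L-x))/(6L³EI)  [x>a] = -7·6²·(12-(36/5))²·(3·6·12-(3·6+6)·(12-(36/5)))/(6·12³·100000) = -441/781250 m
Load 3 — applied couple M₀=2 kN·m at a=4 m (b=L-a=8):
  y_3 = (R_Ax³/6 - M_Ax²/2 - M₀(x-a)²/2)/EI  [x>a] with R_A=2/9, M_A=0 = ((2/9)·(36/5)³/6 - 0·(36/5)²/2 - 2·((36/5)-4)²/2)/100000 = 14/390625 m
Superposition: y = Σ y_i = -1777/3906250 m ≈ -0.000455 m

y(36/5) = -1777/3906250 m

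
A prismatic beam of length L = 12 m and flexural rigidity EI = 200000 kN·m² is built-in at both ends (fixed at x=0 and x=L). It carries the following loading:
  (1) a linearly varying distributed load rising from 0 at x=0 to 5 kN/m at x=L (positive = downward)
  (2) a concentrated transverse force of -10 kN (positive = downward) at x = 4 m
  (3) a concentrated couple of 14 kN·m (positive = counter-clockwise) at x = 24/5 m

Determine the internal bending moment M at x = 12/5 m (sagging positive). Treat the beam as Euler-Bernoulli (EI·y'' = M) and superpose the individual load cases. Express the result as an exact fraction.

Load 1 — triangular load w₀=5 kN/m (0→w₀ over full span):
  M_1 = 3w₀Lx/20 - w₀L²/30 - w₀x³/(6L) = 3·5·12·(12/5)/20 - 5·12²/30 - 5·(12/5)³/(6·12) = -84/25 kN·m
Load 2 — point force P=-10 kN at a=4 m (b=L-a=8):
  M_2 = Pb²(3a+b)x/L³ - Pab²/L²  [x≤a] = (-10)·8²·(3·4+8)·(12/5)/12³ - (-10)·4·8²/12² = 0 kN·m
Load 3 — applied couple M₀=14 kN·m at a=24/5 m (b=L-a=36/5):
  M_3 = R_Ax - M_A  [x≤a] with R_A=42/25, M_A=42/25 = (42/25)·(12/5) - (42/25) = 294/125 kN·m
Superposition: M = Σ M_i = -126/125 kN·m ≈ -1.008000 kN·m

M(12/5) = -126/125 kN·m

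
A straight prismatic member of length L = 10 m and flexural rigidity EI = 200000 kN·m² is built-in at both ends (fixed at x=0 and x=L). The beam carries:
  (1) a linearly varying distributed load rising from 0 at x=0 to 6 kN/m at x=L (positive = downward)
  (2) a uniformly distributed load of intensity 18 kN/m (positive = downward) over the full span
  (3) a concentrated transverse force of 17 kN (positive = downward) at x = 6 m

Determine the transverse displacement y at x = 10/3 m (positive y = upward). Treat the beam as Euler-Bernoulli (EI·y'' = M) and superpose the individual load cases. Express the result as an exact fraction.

y(10/3) = -1829/759375 m

Load 1 — triangular load w₀=6 kN/m (0→w₀ over full span):
  y_1 = -w₀x²(L-x)²(x+2L)/(120LEI) = -6·(10/3)²·(10-(10/3))²·((10/3)+2·10)/(120·10·200000) = -7/24300 m
Load 2 — uniform load w=18 kN/m over full span:
  y_2 = -wx²(L-x)²/(24EI) = -18·(10/3)²·(10-(10/3))²/(24·200000) = -1/540 m
Load 3 — point force P=17 kN at a=6 m (b=L-a=4):
  y_3 = -Pb²x²(3aL-(3a+b)x)/(6L³EI)  [x≤a] = -17·4²·(10/3)²·(3·6·10-(3·6+4)·(10/3))/(6·10³·200000) = -68/253125 m
Superposition: y = Σ y_i = -1829/759375 m ≈ -0.002409 m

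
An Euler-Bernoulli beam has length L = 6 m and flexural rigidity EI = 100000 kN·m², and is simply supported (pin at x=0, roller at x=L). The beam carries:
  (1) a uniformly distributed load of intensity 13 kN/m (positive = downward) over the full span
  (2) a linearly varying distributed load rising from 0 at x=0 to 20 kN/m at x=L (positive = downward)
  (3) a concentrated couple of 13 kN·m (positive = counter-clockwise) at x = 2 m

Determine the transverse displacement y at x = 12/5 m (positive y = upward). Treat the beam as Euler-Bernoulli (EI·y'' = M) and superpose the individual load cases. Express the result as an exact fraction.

Load 1 — uniform load w=13 kN/m over full span:
  y_1 = -wx(L³-2Lx²+x³)/(24EI) = -13·(12/5)·(6³-2·6·(12/5)²+(12/5)³)/(24·100000) = -32643/15625000 m
Load 2 — triangular load w₀=20 kN/m (0→w₀ over full span):
  y_2 = -w₀x(7L⁴-10L²x²+3x⁴)/(360LEI) = -20·(12/5)·(7·6⁴-10·6²·(12/5)²+3·(12/5)⁴)/(360·6·100000) = -30807/19531250 m
Load 3 — applied couple M₀=13 kN·m at a=2 m (b=L-a=4):
  y_3 = (M₀x³/(6L)-M₀(x-a)²/2+C₁x)/EI  [x>a] with C₁=M₀(3b²-L²)/(6L)=13/3 = (13·(12/5)³/(6·6)-13·((12/5)-2)²/2+(13/3)·(12/5))/100000 = 897/6250000 m
Superposition: y = Σ y_i = -550461/156250000 m ≈ -0.003523 m

y(12/5) = -550461/156250000 m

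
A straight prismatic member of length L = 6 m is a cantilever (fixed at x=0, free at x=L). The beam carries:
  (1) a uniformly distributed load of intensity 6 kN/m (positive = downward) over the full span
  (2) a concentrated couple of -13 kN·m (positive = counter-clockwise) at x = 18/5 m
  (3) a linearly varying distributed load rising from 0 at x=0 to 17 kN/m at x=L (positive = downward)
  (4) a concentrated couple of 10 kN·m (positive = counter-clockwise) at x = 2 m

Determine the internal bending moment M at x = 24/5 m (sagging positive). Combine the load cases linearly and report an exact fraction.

M(24/5) = -1968/125 kN·m

Load 1 — uniform load w=6 kN/m over full span:
  M_1 = -w(L-x)²/2 = -6·(6-(24/5))²/2 = -108/25 kN·m
Load 2 — applied couple M₀=-13 kN·m at a=18/5 m (b=L-a=12/5):
  M_2 = 0  [x>a] = 0 kN·m
Load 3 — triangular load w₀=17 kN/m (0→w₀ over full span):
  M_3 = w₀Lx/2 - w₀L²/3 - w₀x³/(6L) = 17·6·(24/5)/2 - 17·6²/3 - 17·(24/5)³/(6·6) = -1428/125 kN·m
Load 4 — applied couple M₀=10 kN·m at a=2 m (b=L-a=4):
  M_4 = 0  [x>a] = 0 kN·m
Superposition: M = Σ M_i = -1968/125 kN·m ≈ -15.744000 kN·m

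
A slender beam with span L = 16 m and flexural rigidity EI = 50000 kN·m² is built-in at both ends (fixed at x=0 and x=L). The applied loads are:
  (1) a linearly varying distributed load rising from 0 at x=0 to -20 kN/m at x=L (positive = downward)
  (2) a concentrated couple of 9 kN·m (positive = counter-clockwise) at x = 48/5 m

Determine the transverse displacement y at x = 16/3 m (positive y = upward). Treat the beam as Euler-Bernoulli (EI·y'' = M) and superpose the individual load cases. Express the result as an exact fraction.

y(16/3) = 1410272/56953125 m

Load 1 — triangular load w₀=-20 kN/m (0→w₀ over full span):
  y_1 = -w₀x²(L-x)²(x+2L)/(120LEI) = -(-20)·(16/3)²·(16-(16/3))²·((16/3)+2·16)/(120·16·50000) = 57344/2278125 m
Load 2 — applied couple M₀=9 kN·m at a=48/5 m (b=L-a=32/5):
  y_2 = (R_Ax³/6 - M_Ax²/2)/EI  [x≤a] with R_A=81/100, M_A=72/25 = ((81/100)·(16/3)³/6 - (72/25)·(16/3)²/2)/50000 = -32/78125 m
Superposition: y = Σ y_i = 1410272/56953125 m ≈ 0.024762 m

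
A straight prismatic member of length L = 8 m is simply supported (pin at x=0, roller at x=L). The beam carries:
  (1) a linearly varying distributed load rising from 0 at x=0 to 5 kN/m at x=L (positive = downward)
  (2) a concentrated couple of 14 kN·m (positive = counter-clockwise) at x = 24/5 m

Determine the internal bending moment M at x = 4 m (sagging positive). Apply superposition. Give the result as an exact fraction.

M(4) = 27 kN·m

Load 1 — triangular load w₀=5 kN/m (0→w₀ over full span):
  M_1 = w₀Lx/6 - w₀x³/(6L) = 5·8·4/6 - 5·4³/(6·8) = 20 kN·m
Load 2 — applied couple M₀=14 kN·m at a=24/5 m (b=L-a=16/5):
  M_2 = M₀x/L  [x≤a] = 14·4/8 = 7 kN·m
Superposition: M = Σ M_i = 27 kN·m ≈ 27.000000 kN·m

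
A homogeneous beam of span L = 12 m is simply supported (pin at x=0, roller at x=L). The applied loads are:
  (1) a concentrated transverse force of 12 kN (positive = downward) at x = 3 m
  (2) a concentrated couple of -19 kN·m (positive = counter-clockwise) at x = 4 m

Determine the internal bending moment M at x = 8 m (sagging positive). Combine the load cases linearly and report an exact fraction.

Load 1 — point force P=12 kN at a=3 m (b=L-a=9):
  M_1 = Pa(L-x)/L  [x>a] = 12·3·(12-8)/12 = 12 kN·m
Load 2 — applied couple M₀=-19 kN·m at a=4 m (b=L-a=8):
  M_2 = M₀x/L - M₀  [x>a] = (-19)·8/12 - (-19) = 19/3 kN·m
Superposition: M = Σ M_i = 55/3 kN·m ≈ 18.333333 kN·m

M(8) = 55/3 kN·m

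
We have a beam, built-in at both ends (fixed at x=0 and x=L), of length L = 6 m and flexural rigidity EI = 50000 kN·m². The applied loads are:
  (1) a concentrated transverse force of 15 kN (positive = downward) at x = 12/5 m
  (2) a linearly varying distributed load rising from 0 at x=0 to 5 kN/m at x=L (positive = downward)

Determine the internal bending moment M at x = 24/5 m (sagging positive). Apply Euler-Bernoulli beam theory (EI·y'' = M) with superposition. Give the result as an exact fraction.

Load 1 — point force P=15 kN at a=12/5 m (b=L-a=18/5):
  M_1 = Pa²(a+3b)(L-x)/L³ - Pa²b/L²  [x>a] = 15·(12/5)²·((12/5)+3·(18/5))·(6-(24/5))/6³ - 15·(12/5)²·(18/5)/6² = -288/125 kN·m
Load 2 — triangular load w₀=5 kN/m (0→w₀ over full span):
  M_2 = 3w₀Lx/20 - w₀L²/30 - w₀x³/(6L) = 3·5·6·(24/5)/20 - 5·6²/30 - 5·(24/5)³/(6·6) = 6/25 kN·m
Superposition: M = Σ M_i = -258/125 kN·m ≈ -2.064000 kN·m

M(24/5) = -258/125 kN·m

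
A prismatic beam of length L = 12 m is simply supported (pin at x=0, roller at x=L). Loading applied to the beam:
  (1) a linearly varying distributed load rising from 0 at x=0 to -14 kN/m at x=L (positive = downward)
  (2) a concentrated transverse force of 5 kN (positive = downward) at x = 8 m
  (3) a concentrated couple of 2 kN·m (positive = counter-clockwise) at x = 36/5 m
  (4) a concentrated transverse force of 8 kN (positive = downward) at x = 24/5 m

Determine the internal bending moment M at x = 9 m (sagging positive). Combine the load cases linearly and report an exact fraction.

M(9) = -1823/20 kN·m

Load 1 — triangular load w₀=-14 kN/m (0→w₀ over full span):
  M_1 = w₀Lx/6 - w₀x³/(6L) = (-14)·12·9/6 - (-14)·9³/(6·12) = -441/4 kN·m
Load 2 — point force P=5 kN at a=8 m (b=L-a=4):
  M_2 = Pa(L-x)/L  [x>a] = 5·8·(12-9)/12 = 10 kN·m
Load 3 — applied couple M₀=2 kN·m at a=36/5 m (b=L-a=24/5):
  M_3 = M₀x/L - M₀  [x>a] = 2·9/12 - 2 = -1/2 kN·m
Load 4 — point force P=8 kN at a=24/5 m (b=L-a=36/5):
  M_4 = Pa(L-x)/L  [x>a] = 8·(24/5)·(12-9)/12 = 48/5 kN·m
Superposition: M = Σ M_i = -1823/20 kN·m ≈ -91.150000 kN·m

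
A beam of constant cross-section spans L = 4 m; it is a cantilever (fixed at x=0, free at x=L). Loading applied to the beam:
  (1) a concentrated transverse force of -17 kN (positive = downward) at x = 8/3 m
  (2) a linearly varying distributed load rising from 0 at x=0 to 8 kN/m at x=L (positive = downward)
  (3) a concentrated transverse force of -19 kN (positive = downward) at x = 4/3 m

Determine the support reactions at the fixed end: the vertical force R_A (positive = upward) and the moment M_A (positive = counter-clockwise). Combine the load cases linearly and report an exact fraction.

R_A = -20 kN, M_A = -28 kN·m

Load 1 — point force P=-17 kN at a=8/3 m (b=L-a=4/3):
  R_A = P = (-17) = -17 kN
  M_A = Pa = (-17)·(8/3) = -136/3 kN·m
Load 2 — triangular load w₀=8 kN/m (0→w₀ over full span):
  R_A = w₀L/2 = 8·4/2 = 16 kN
  M_A = w₀L²/3 = 8·4²/3 = 128/3 kN·m
Load 3 — point force P=-19 kN at a=4/3 m (b=L-a=8/3):
  R_A = P = (-19) = -19 kN
  M_A = Pa = (-19)·(4/3) = -76/3 kN·m
Superposition: R_A = -20 kN, M_A = -28 kN·m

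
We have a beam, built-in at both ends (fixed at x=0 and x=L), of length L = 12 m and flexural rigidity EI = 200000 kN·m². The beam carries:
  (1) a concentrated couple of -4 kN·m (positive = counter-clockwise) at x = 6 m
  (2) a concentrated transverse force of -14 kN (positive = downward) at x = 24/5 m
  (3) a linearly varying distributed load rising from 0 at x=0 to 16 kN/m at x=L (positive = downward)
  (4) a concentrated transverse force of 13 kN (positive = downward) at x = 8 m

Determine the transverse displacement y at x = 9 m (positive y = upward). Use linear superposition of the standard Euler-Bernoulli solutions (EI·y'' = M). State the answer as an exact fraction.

Load 1 — applied couple M₀=-4 kN·m at a=6 m (b=L-a=6):
  y_1 = (R_Ax³/6 - M_Ax²/2 - M₀(x-a)²/2)/EI  [x>a] with R_A=-1/2, M_A=-1 = ((-1/2)·9³/6 - (-1)·9²/2 - (-4)·(9-6)²/2)/200000 = -9/800000 m
Load 2 — point force P=-14 kN at a=24/5 m (b=L-a=36/5):
  y_2 = -Pa²(L-x)²(3bL-(3b+a)(L-x))/(6L³EI)  [x>a] = -(-14)·(24/5)²·(12-9)²·(3·(36/5)·12-(3·(36/5)+(24/5))·(12-9))/(6·12³·200000) = 63/250000 m
Load 3 — triangular load w₀=16 kN/m (0→w₀ over full span):
  y_3 = -w₀x²(L-x)²(x+2L)/(120LEI) = -16·9²·(12-9)²·(9+2·12)/(120·12·200000) = -2673/2000000 m
Load 4 — point force P=13 kN at a=8 m (b=L-a=4):
  y_4 = -Pa²(L-x)²(3bL-(3b+a)(L-x))/(6L³EI)  [x>a] = -13·8²·(12-9)²·(3·4·12-(3·4+8)·(12-9))/(6·12³·200000) = -91/300000 m
Superposition: y = Σ y_i = -16789/12000000 m ≈ -0.001399 m

y(9) = -16789/12000000 m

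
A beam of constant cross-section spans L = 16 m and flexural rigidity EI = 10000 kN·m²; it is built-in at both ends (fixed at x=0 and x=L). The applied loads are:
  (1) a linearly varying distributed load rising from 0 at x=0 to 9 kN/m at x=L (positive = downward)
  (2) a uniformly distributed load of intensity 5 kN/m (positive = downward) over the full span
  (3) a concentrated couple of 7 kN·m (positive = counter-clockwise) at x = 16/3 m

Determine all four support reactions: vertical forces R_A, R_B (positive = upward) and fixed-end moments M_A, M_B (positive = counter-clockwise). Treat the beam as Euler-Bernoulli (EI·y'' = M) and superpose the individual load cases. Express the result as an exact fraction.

Load 1 — triangular load w₀=9 kN/m (0→w₀ over full span):
  R_A = 3w₀L/20 = 3·9·16/20 = 108/5 kN
  M_A = w₀L²/30 = 9·16²/30 = 384/5 kN·m
  R_B = 7w₀L/20 = 7·9·16/20 = 252/5 kN
  M_B = -w₀L²/20 = -9·16²/20 = -576/5 kN·m
Load 2 — uniform load w=5 kN/m over full span:
  R_A = wL/2 = 5·16/2 = 40 kN
  M_A = wL²/12 = 5·16²/12 = 320/3 kN·m
  R_B = wL/2 = 5·16/2 = 40 kN
  M_B = -wL²/12 = -5·16²/12 = -320/3 kN·m
Load 3 — applied couple M₀=7 kN·m at a=16/3 m (b=L-a=32/3):
  R_A = 6M₀ab/L³ = 6·7·(16/3)·(32/3)/16³ = 7/12 kN
  M_A = M₀b(2a-b)/L² = 7·(32/3)·(2·(16/3)-(32/3))/16² = 0 kN·m
  R_B = -6M₀ab/L³ = -6·7·(16/3)·(32/3)/16³ = -7/12 kN
  M_B = M₀a(2b-a)/L² = 7·(16/3)·(2·(32/3)-(16/3))/16² = 7/3 kN·m
Superposition: R_A = 3731/60 kN, M_A = 2752/15 kN·m, R_B = 5389/60 kN, M_B = -3293/15 kN·m

R_A = 3731/60 kN, M_A = 2752/15 kN·m, R_B = 5389/60 kN, M_B = -3293/15 kN·m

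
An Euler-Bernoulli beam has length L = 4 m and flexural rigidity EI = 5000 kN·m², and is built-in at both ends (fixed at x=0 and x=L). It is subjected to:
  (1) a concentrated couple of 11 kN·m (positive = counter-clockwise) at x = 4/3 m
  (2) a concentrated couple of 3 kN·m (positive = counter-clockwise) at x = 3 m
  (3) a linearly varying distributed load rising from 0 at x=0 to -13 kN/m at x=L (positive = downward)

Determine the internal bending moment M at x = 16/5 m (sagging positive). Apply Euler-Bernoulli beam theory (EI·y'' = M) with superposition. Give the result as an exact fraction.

M(16/5) = -1563/2000 kN·m

Load 1 — applied couple M₀=11 kN·m at a=4/3 m (b=L-a=8/3):
  M_1 = R_Ax - M_A - M₀  [x>a] with R_A=11/3, M_A=0 = (11/3)·(16/5) - 0 - 11 = 11/15 kN·m
Load 2 — applied couple M₀=3 kN·m at a=3 m (b=L-a=1):
  M_2 = R_Ax - M_A - M₀  [x>a] with R_A=27/32, M_A=15/16 = (27/32)·(16/5) - (15/16) - 3 = -99/80 kN·m
Load 3 — triangular load w₀=-13 kN/m (0→w₀ over full span):
  M_3 = 3w₀Lx/20 - w₀L²/30 - w₀x³/(6L) = 3·(-13)·4·(16/5)/20 - (-13)·4²/30 - (-13)·(16/5)³/(6·4) = -104/375 kN·m
Superposition: M = Σ M_i = -1563/2000 kN·m ≈ -0.781500 kN·m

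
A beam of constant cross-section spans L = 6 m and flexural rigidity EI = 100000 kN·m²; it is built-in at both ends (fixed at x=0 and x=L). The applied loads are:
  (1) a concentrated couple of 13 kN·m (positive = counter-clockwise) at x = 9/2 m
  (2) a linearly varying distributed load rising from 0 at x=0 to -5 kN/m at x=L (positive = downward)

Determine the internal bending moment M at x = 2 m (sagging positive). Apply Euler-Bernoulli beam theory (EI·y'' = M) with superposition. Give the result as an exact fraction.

M(2) = -155/144 kN·m

Load 1 — applied couple M₀=13 kN·m at a=9/2 m (b=L-a=3/2):
  M_1 = R_Ax - M_A  [x≤a] with R_A=39/16, M_A=65/16 = (39/16)·2 - (65/16) = 13/16 kN·m
Load 2 — triangular load w₀=-5 kN/m (0→w₀ over full span):
  M_2 = 3w₀Lx/20 - w₀L²/30 - w₀x³/(6L) = 3·(-5)·6·2/20 - (-5)·6²/30 - (-5)·2³/(6·6) = -17/9 kN·m
Superposition: M = Σ M_i = -155/144 kN·m ≈ -1.076389 kN·m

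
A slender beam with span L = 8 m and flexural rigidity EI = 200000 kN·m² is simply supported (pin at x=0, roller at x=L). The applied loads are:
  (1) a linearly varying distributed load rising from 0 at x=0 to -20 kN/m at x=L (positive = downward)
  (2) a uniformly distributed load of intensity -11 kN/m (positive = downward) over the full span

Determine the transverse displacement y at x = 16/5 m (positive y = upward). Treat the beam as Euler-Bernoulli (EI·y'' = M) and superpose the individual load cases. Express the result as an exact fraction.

y(16/5) = 154864/29296875 m

Load 1 — triangular load w₀=-20 kN/m (0→w₀ over full span):
  y_1 = -w₀x(7L⁴-10L²x²+3x⁴)/(360LEI) = -(-20)·(16/5)·(7·8⁴-10·8²·(16/5)²+3·(16/5)⁴)/(360·8·200000) = 73024/29296875 m
Load 2 — uniform load w=-11 kN/m over full span:
  y_2 = -wx(L³-2Lx²+x³)/(24EI) = -(-11)·(16/5)·(8³-2·8·(16/5)²+(16/5)³)/(24·200000) = 5456/1953125 m
Superposition: y = Σ y_i = 154864/29296875 m ≈ 0.005286 m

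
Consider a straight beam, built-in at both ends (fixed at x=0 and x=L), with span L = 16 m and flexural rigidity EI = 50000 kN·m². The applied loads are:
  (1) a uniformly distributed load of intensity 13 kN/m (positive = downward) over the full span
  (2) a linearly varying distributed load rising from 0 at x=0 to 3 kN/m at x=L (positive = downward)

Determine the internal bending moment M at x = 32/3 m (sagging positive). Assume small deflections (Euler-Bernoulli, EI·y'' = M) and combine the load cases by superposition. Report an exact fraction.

M(32/3) = 14272/135 kN·m

Load 1 — uniform load w=13 kN/m over full span:
  M_1 = wLx/2 - wL²/12 - wx²/2 = 13·16·(32/3)/2 - 13·16²/12 - 13·(32/3)²/2 = 832/9 kN·m
Load 2 — triangular load w₀=3 kN/m (0→w₀ over full span):
  M_2 = 3w₀Lx/20 - w₀L²/30 - w₀x³/(6L) = 3·3·16·(32/3)/20 - 3·16²/30 - 3·(32/3)³/(6·16) = 1792/135 kN·m
Superposition: M = Σ M_i = 14272/135 kN·m ≈ 105.718519 kN·m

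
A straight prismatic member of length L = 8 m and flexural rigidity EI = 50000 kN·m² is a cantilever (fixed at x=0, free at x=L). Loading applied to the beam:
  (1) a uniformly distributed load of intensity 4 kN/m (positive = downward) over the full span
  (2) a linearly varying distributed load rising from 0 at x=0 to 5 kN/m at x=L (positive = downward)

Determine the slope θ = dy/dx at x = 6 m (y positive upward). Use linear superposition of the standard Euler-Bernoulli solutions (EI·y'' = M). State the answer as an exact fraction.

θ(6) = -2599/200000 rad

Load 1 — uniform load w=4 kN/m over full span:
  θ_1 = -wx(x²-3Lx+3L²)/(6EI) = -4·6·(6²-3·8·6+3·8²)/(6·50000) = -21/3125 rad
Load 2 — triangular load w₀=5 kN/m (0→w₀ over full span):
  θ_2 = (w₀Lx²/4-w₀L²x/3-w₀x⁴/(24L))/EI = (5·8·6²/4-5·8²·6/3-5·6⁴/(24·8))/50000 = -251/40000 rad
Superposition: θ = Σ θ_i = -2599/200000 rad ≈ -0.012995 rad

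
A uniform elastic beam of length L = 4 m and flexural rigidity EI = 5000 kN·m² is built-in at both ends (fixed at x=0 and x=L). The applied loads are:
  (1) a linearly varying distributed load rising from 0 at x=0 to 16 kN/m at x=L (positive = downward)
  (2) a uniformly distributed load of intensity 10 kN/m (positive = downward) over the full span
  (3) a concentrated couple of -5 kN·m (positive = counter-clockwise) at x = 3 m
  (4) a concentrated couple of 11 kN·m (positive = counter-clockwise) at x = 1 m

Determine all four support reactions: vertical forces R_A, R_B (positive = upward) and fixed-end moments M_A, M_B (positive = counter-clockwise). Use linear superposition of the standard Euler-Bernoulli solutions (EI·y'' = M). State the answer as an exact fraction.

R_A = 2503/80 kN, M_A = 2189/120 kN·m, R_B = 3257/80 kN, M_B = -2611/120 kN·m

Load 1 — triangular load w₀=16 kN/m (0→w₀ over full span):
  R_A = 3w₀L/20 = 3·16·4/20 = 48/5 kN
  M_A = w₀L²/30 = 16·4²/30 = 128/15 kN·m
  R_B = 7w₀L/20 = 7·16·4/20 = 112/5 kN
  M_B = -w₀L²/20 = -16·4²/20 = -64/5 kN·m
Load 2 — uniform load w=10 kN/m over full span:
  R_A = wL/2 = 10·4/2 = 20 kN
  M_A = wL²/12 = 10·4²/12 = 40/3 kN·m
  R_B = wL/2 = 10·4/2 = 20 kN
  M_B = -wL²/12 = -10·4²/12 = -40/3 kN·m
Load 3 — applied couple M₀=-5 kN·m at a=3 m (b=L-a=1):
  R_A = 6M₀ab/L³ = 6·(-5)·3·1/4³ = -45/32 kN
  M_A = M₀b(2a-b)/L² = (-5)·1·(2·3-1)/4² = -25/16 kN·m
  R_B = -6M₀ab/L³ = -6·(-5)·3·1/4³ = 45/32 kN
  M_B = M₀a(2b-a)/L² = (-5)·3·(2·1-3)/4² = 15/16 kN·m
Load 4 — applied couple M₀=11 kN·m at a=1 m (b=L-a=3):
  R_A = 6M₀ab/L³ = 6·11·1·3/4³ = 99/32 kN
  M_A = M₀b(2a-b)/L² = 11·3·(2·1-3)/4² = -33/16 kN·m
  R_B = -6M₀ab/L³ = -6·11·1·3/4³ = -99/32 kN
  M_B = M₀a(2b-a)/L² = 11·1·(2·3-1)/4² = 55/16 kN·m
Superposition: R_A = 2503/80 kN, M_A = 2189/120 kN·m, R_B = 3257/80 kN, M_B = -2611/120 kN·m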